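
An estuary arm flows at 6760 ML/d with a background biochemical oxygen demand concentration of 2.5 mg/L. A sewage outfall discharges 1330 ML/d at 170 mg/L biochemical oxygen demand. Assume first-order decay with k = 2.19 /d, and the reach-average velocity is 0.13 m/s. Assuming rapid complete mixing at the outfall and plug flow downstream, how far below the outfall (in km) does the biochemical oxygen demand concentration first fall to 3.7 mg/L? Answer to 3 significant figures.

10.7 km

Mass balance: C = (6760·2.500 + 1330·170.0) / 8090 = 243000/8090 = 30.04 mg/L.
Set 30.04·exp(−k·t) = 3.7 → t = ln(30.04/3.7)/k = 82620 s = 22.95 h.
Distance = v·t = 0.13·82620 = 10740 m = 10.74 km.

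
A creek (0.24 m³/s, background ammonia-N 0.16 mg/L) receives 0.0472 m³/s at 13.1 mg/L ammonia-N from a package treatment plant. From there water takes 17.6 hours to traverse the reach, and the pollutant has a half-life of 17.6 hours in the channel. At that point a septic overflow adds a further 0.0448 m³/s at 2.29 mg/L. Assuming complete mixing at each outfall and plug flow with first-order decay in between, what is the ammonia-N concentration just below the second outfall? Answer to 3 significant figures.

Mass balance: C = (0.2400·0.1600 + 0.04720·13.10) / 0.2872 = 0.6567/0.2872 = 2.287 mg/L; combined flow 0.2872 m³/s.
Half-life 17.6 h → k = ln 2 / 17.6 = 0.03938 h⁻¹ = 0.9452 d⁻¹.
First-order decay: C = 2.287·exp(−k·t) = 2.287·0.5000 = 1.143 mg/L.
At the second outfall, C = (0.2872·1.143 + 0.04480·2.290) / (0.2872 + 0.04480) = 1.298 mg/L.

1.30 mg/L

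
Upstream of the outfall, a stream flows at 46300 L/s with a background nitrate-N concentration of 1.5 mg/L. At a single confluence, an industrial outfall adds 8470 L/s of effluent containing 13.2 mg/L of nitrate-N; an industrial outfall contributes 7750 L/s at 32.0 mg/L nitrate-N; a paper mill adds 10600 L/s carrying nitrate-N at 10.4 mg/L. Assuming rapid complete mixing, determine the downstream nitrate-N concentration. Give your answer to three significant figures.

After mixing, C = (46300·1.500 + 8470·13.20 + 7750·32.00 + 10600·10.40) / 73120 = 539500/73120 = 7.378 mg/L.

7.38 mg/L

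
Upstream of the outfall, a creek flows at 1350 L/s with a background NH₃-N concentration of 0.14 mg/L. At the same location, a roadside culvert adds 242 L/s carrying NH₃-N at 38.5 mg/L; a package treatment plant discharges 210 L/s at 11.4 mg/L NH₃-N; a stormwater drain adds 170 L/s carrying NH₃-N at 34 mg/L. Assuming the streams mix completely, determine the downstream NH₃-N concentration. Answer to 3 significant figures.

8.97 mg/L

Flow-weighted average: C = (1350·0.1400 + 242.0·38.50 + 210.0·11.40 + 170.0·34.00) / 1972 = 17680/1972 = 8.966 mg/L.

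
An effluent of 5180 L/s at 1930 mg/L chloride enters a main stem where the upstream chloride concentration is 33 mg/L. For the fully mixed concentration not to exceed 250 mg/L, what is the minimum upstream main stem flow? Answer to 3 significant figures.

40100 L/s

Set C_mix = 250: (Q·33.00 + 5180·1930) / (Q + 5180) = 250
→ Q = 5180·(1930 − 250)/(250 − 33.00) = 40100 L/s.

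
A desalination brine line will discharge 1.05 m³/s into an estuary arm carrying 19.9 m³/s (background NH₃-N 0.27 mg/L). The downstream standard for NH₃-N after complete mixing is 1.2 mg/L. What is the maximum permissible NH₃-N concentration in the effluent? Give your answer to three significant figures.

18.8 mg/L

At the limit, (Qr·Cr + Qe·Cₑ)/(Qr + Qe) = 1.2:
Cₑ = (20.95·1.2 − 19.90·0.2700) / 1.050 = 18.83 mg/L.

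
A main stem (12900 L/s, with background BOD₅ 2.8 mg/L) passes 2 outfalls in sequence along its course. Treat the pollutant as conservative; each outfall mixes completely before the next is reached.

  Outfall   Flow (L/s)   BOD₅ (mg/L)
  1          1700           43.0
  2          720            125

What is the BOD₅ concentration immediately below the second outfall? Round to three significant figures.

13.0 mg/L

Outfall 1: combined Q = 14600 L/s; C = (12900·2.800 + 1700·43.00)/14600 = 7.481 mg/L.
Outfall 2: combined Q = 15320 L/s; C = (14600·7.481 + 720.0·125.0)/15320 = 13.00 mg/L.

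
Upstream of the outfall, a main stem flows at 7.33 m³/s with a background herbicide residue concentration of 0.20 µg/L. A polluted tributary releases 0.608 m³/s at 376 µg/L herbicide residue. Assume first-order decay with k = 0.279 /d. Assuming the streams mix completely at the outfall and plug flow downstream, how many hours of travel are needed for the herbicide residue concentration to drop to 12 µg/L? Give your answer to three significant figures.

75.9 h

After mixing, C = (7.330·0.2000 + 0.6080·376.0) / 7.938 = 230.1/7.938 = 28.98 µg/L.
28.98·exp(−k·t) = 12 → t = ln(28.98/12)/k = 273100 s = 75.86 h.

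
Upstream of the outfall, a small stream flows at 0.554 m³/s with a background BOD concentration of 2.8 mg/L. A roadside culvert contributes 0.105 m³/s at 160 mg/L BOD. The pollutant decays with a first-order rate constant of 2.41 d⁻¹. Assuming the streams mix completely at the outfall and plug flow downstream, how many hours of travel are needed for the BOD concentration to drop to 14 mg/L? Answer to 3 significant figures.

Mixed concentration C = ΣQC/ΣQ = (0.5540·2.800 + 0.1050·160.0) / 0.6590 = 18.35/0.6590 = 27.85 mg/L.
27.85·exp(−k·t) = 14 → t = ln(27.85/14)/k = 24650 s = 6.848 h.

6.85 h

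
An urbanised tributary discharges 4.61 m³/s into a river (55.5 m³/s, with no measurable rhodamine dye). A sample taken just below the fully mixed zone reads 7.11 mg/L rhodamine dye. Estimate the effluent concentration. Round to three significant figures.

Mass balance: 55.50·0 + 4.610·Cₑ = 60.11·7.110
→ Cₑ = (60.11·7.110 − 55.50·0) / 4.610 = 92.71 mg/L.

92.7 mg/L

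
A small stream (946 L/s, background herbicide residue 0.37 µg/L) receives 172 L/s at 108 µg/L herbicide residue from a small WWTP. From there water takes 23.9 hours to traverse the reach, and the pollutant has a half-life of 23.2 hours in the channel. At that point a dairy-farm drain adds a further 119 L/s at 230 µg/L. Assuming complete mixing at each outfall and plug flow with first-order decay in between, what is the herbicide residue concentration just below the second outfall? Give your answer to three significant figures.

Mass balance: C = (946.0·0.3700 + 172.0·108.0) / 1118 = 18930/1118 = 16.93 µg/L; combined flow 1118 L/s.
Half-life 23.2 h → k = ln 2 / 23.2 = 0.02988 h⁻¹ = 0.7170 d⁻¹.
Decay over the reach: 16.93·exp(−kt) = 16.93·0.4897 = 8.289 µg/L.
At the second outfall, C = (1118·8.289 + 119.0·230.0) / (1118 + 119.0) = 29.62 µg/L.

29.6 µg/L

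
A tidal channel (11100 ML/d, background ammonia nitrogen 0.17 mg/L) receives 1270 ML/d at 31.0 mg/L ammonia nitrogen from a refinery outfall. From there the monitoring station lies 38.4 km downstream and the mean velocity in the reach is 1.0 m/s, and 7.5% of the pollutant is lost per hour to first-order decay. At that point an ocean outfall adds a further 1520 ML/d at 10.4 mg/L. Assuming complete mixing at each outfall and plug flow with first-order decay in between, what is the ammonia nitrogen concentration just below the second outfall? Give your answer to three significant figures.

2.43 mg/L

Mixed concentration C = ΣQC/ΣQ = (11100·0.1700 + 1270·31.00) / 12370 = 41260/12370 = 3.335 mg/L; combined flow 12370 ML/d.
Travel time t = 38.4·1000 / 1.0 = 38400 s = 10.67 h.
7.5%/h lost → k = −ln(1 − 0.075) = 0.07796 h⁻¹.
Decay over the reach: 3.335·exp(−kt) = 3.335·0.4354 = 1.452 mg/L.
At the second outfall, C = (12370·1.452 + 1520·10.40) / (12370 + 1520) = 2.431 mg/L.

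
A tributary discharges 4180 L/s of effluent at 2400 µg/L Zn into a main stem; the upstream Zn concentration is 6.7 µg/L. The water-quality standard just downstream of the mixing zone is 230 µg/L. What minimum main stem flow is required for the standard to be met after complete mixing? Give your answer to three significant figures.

Set C_mix = 230: (Q·6.700 + 4180·2400) / (Q + 4180) = 230
→ Q = 4180·(2400 − 230)/(230 − 6.700) = 40620 L/s.

40600 L/s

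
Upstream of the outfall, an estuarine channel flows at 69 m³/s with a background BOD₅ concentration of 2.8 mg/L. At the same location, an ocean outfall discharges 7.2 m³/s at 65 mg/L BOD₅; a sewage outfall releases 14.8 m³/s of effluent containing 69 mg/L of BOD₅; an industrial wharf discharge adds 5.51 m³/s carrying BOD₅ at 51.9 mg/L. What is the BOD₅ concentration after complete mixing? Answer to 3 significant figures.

20.4 mg/L

Flow-weighted average: C = (69.00·2.800 + 7.200·65.00 + 14.80·69.00 + 5.510·51.90) / 96.51 = 1968/96.51 = 20.40 mg/L.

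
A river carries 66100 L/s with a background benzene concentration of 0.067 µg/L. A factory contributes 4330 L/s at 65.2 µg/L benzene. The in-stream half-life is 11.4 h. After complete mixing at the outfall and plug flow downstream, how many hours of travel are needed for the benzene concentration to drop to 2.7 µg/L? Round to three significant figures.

Mixed concentration C = ΣQC/ΣQ = (66100·0.06700 + 4330·65.20) / 70430 = 286700/70430 = 4.071 µg/L.
Half-life 11.4 h → k = ln 2 / 11.4 = 0.06080 h⁻¹ = 1.459 d⁻¹.
4.071·exp(−k·t) = 2.7 → t = ln(4.071/2.7)/k = 24320 s = 6.755 h.

6.76 h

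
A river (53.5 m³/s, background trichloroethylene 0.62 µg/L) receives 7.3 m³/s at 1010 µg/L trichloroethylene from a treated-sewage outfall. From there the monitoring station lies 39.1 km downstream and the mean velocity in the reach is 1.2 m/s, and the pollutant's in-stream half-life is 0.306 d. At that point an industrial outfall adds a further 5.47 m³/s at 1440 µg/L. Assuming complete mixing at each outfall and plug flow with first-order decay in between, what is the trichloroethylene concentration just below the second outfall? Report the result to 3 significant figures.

166 µg/L

Flow-weighted average: C = (53.50·0.6200 + 7.300·1010) / 60.80 = 7406/60.80 = 121.8 µg/L; combined flow 60.80 m³/s.
Travel time t = 39.1·1000 / 1.2 = 32580 s = 9.051 h.
Half-life 0.306 d → k = ln 2 / 0.306 = 2.265 d⁻¹.
Decay over the reach: 121.8·exp(−kt) = 121.8·0.4256 = 51.84 µg/L.
Second outfall: C = (60.80·51.84 + 5.470·1440)/66.27 = 166.4 µg/L.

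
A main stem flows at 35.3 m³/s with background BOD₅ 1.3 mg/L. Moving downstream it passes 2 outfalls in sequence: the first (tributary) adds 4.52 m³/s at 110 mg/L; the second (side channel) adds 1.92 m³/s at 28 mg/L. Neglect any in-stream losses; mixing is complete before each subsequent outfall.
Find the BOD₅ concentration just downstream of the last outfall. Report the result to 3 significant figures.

Below outfall 1: Q → 39.82 m³/s, C = (35.30·1.300 + 4.520·110.0)/39.82 = 13.64 mg/L.
Below outfall 2: Q → 41.74 m³/s, C = (39.82·13.64 + 1.920·28.00)/41.74 = 14.30 mg/L.

14.3 mg/L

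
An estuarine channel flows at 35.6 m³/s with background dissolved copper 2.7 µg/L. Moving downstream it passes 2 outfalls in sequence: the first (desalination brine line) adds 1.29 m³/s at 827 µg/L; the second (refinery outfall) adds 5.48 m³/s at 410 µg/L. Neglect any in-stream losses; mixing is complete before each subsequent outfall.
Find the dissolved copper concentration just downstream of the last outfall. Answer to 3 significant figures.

80.5 µg/L

Below outfall 1: Q → 36.89 m³/s, C = (35.60·2.700 + 1.290·827.0)/36.89 = 31.52 µg/L.
Below outfall 2: Q → 42.37 m³/s, C = (36.89·31.52 + 5.480·410.0)/42.37 = 80.48 µg/L.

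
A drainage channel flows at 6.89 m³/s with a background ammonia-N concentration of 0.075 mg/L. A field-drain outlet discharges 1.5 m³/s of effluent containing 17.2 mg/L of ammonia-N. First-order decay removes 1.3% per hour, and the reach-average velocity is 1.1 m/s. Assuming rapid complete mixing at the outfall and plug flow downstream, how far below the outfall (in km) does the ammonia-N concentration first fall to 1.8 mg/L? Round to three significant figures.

Mixed concentration C = ΣQC/ΣQ = (6.890·0.07500 + 1.500·17.20) / 8.390 = 26.32/8.390 = 3.137 mg/L.
1.3%/h lost → k = −ln(1 − 0.013) = 0.01309 h⁻¹.
Set 3.137·exp(−k·t) = 1.8 → t = ln(3.137/1.8)/k = 152800 s = 42.44 h.
Distance = v·t = 1.1·152800 = 168100 m = 168.1 km.

168 km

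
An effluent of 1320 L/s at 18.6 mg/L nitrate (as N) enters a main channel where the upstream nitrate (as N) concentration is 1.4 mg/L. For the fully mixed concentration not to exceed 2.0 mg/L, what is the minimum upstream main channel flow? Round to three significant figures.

Set C_mix = 2.0: (Q·1.400 + 1320·18.60) / (Q + 1320) = 2.0
→ Q = 1320·(18.60 − 2.0)/(2.0 − 1.400) = 36520 L/s.

36500 L/s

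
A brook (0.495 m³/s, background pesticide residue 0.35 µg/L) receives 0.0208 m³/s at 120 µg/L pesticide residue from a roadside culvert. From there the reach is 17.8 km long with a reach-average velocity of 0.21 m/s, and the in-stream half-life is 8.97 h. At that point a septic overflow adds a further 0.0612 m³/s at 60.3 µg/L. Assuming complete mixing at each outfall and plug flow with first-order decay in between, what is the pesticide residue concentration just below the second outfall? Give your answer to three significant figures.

Mixed concentration C = ΣQC/ΣQ = (0.4950·0.3500 + 0.02080·120.0) / 0.5158 = 2.669/0.5158 = 5.175 µg/L; combined flow 0.5158 m³/s.
Travel time t = 17.8·1000 / 0.21 = 84760 s = 23.54 h.
Half-life 8.97 h → k = ln 2 / 8.97 = 0.07727 h⁻¹ = 1.855 d⁻¹.
Decay over the reach: 5.175·exp(−kt) = 5.175·0.1621 = 0.8390 µg/L.
At the second outfall, C = (0.5158·0.8390 + 0.06120·60.30) / (0.5158 + 0.06120) = 7.146 µg/L.

7.15 µg/L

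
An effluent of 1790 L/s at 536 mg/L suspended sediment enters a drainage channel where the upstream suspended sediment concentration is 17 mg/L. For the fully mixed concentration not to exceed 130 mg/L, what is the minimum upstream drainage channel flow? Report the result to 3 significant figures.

Set C_mix = 130: (Q·17.00 + 1790·536.0) / (Q + 1790) = 130
→ Q = 1790·(536.0 − 130)/(130 − 17.00) = 6431 L/s.

6430 L/s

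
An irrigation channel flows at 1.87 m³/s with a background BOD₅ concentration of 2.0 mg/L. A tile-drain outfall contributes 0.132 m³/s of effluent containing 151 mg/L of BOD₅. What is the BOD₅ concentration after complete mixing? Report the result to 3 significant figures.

Conservation of mass: C = (1.870·2.000 + 0.1320·151.0) / 2.002 = 23.67/2.002 = 11.82 mg/L.

11.8 mg/L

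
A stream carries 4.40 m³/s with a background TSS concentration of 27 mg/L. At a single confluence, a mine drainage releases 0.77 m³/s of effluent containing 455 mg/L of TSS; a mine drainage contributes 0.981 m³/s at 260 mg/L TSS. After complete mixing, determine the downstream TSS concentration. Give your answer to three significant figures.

118 mg/L

After mixing, C = (4.400·27.00 + 0.7700·455.0 + 0.9810·260.0) / 6.151 = 724.2/6.151 = 117.7 mg/L.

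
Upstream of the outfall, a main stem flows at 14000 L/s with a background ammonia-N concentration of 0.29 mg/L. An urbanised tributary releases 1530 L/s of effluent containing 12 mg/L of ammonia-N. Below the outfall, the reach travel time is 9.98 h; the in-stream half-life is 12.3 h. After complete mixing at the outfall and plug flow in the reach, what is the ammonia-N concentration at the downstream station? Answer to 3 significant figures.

0.823 mg/L

After mixing, C = (14000·0.2900 + 1530·12.00) / 15530 = 22420/15530 = 1.444 mg/L.
Half-life 12.3 h → k = ln 2 / 12.3 = 0.05635 h⁻¹ = 1.352 d⁻¹.
After decay, C = 1.444 × e^(−kt) = 1.444 × 0.5698 = 0.8226 mg/L.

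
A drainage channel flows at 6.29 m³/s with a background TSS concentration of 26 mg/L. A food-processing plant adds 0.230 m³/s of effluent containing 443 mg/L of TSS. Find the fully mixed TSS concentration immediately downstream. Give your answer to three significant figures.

40.7 mg/L

Mixed concentration C = ΣQC/ΣQ = (6.290·26.00 + 0.2300·443.0) / 6.520 = 265.4/6.520 = 40.71 mg/L.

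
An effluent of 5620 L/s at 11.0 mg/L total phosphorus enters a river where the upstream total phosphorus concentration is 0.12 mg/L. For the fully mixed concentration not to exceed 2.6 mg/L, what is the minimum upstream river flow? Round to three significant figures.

19000 L/s

Set C_mix = 2.6: (Q·0.1200 + 5620·11.00) / (Q + 5620) = 2.6
→ Q = 5620·(11.00 − 2.6)/(2.6 − 0.1200) = 19040 L/s.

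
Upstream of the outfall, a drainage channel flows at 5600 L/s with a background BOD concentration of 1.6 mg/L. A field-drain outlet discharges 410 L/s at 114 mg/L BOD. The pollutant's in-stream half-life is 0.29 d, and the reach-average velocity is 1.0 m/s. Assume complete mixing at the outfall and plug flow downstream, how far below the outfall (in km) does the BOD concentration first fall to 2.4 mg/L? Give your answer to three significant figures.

48.8 km

After mixing, C = (5600·1.600 + 410.0·114.0) / 6010 = 55700/6010 = 9.268 mg/L.
Half-life 0.29 d → k = ln 2 / 0.29 = 2.390 d⁻¹.
Set 9.268·exp(−k·t) = 2.4 → t = ln(9.268/2.4)/k = 48840 s = 13.57 h.
Distance = v·t = 1.0·48840 = 48840 m = 48.84 km.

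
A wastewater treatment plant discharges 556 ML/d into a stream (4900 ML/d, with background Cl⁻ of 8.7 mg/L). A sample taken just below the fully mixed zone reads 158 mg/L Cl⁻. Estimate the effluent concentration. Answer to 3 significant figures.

1470 mg/L

Mass balance: 4900·8.700 + 556.0·Cₑ = 5456·158.0
→ Cₑ = (5456·158.0 − 4900·8.700) / 556.0 = 1474 mg/L.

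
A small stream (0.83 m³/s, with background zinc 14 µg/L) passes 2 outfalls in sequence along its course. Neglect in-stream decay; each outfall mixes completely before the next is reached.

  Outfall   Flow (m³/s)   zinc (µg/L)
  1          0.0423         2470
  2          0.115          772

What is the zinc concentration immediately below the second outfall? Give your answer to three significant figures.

208 µg/L

Outfall 1: combined Q = 0.8723 m³/s; C = (0.8300·14.00 + 0.04230·2470)/0.8723 = 133.1 µg/L.
Outfall 2: combined Q = 0.9873 m³/s; C = (0.8723·133.1 + 0.1150·772.0)/0.9873 = 207.5 µg/L.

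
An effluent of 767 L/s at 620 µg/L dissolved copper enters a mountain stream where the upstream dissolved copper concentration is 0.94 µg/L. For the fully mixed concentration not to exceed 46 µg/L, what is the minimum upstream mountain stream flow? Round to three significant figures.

9770 L/s

Set C_mix = 46: (Q·0.9400 + 767.0·620.0) / (Q + 767.0) = 46
→ Q = 767.0·(620.0 − 46)/(46 − 0.9400) = 9770 L/s.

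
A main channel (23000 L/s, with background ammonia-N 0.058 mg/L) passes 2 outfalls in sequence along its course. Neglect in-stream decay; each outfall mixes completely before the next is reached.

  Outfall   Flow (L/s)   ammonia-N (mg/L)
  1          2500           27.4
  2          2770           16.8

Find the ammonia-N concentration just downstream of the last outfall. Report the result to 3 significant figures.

4.12 mg/L

Outfall 1: combined Q = 25500 L/s; C = (23000·0.05800 + 2500·27.40)/25500 = 2.739 mg/L.
Outfall 2: combined Q = 28270 L/s; C = (25500·2.739 + 2770·16.80)/28270 = 4.116 mg/L.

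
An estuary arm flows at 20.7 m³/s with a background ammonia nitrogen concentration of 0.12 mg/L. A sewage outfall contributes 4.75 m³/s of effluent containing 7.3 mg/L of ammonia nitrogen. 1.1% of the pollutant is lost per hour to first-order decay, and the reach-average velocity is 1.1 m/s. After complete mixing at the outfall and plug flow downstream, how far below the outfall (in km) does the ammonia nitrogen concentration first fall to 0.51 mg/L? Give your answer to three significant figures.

Mixed concentration C = ΣQC/ΣQ = (20.70·0.1200 + 4.750·7.300) / 25.45 = 37.16/25.45 = 1.460 mg/L.
1.1%/h lost → k = −ln(1 − 0.011) = 0.01106 h⁻¹.
Set 1.460·exp(−k·t) = 0.51 → t = ln(1.460/0.51)/k = 342300 s = 95.09 h.
Distance = v·t = 1.1·342300 = 376600 m = 376.6 km.

377 km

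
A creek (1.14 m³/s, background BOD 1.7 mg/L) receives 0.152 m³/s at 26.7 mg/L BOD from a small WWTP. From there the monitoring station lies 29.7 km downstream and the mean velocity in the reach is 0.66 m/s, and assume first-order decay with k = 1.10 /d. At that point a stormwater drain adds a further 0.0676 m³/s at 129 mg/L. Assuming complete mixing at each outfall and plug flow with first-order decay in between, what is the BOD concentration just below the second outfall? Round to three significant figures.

Conservation of mass: C = (1.140·1.700 + 0.1520·26.70) / 1.292 = 5.996/1.292 = 4.641 mg/L; combined flow 1.292 m³/s.
Travel time t = 29.7·1000 / 0.66 = 45000 s = 12.50 h.
First-order decay: C = 4.641·exp(−k·t) = 4.641·0.5639 = 2.617 mg/L.
Second outfall: C = (1.292·2.617 + 0.06760·129.0)/1.360 = 8.901 mg/L.

8.90 mg/L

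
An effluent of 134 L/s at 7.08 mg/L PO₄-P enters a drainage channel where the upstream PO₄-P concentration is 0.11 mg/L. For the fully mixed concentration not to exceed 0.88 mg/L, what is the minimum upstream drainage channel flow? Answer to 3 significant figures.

Set C_mix = 0.88: (Q·0.1100 + 134.0·7.080) / (Q + 134.0) = 0.88
→ Q = 134.0·(7.080 − 0.88)/(0.88 − 0.1100) = 1079 L/s.

1080 L/s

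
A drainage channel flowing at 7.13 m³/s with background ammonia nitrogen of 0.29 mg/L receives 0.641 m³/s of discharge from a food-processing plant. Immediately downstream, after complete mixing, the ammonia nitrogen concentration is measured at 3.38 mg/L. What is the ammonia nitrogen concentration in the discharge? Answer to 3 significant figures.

37.8 mg/L

Mass balance: 7.130·0.2900 + 0.6410·Cₑ = 7.771·3.380
→ Cₑ = (7.771·3.380 − 7.130·0.2900) / 0.6410 = 37.75 mg/L.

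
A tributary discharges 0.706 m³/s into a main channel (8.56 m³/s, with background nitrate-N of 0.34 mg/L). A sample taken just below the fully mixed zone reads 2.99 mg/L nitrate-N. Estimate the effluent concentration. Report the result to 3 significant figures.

35.1 mg/L

Mass balance: 8.560·0.3400 + 0.7060·Cₑ = 9.266·2.990
→ Cₑ = (9.266·2.990 − 8.560·0.3400) / 0.7060 = 35.12 mg/L.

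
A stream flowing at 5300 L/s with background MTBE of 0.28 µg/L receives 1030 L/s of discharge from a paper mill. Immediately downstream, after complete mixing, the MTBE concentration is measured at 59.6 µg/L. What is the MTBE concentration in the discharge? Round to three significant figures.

365 µg/L

Mass balance: 5300·0.2800 + 1030·Cₑ = 6330·59.60
→ Cₑ = (6330·59.60 − 5300·0.2800) / 1030 = 364.8 µg/L.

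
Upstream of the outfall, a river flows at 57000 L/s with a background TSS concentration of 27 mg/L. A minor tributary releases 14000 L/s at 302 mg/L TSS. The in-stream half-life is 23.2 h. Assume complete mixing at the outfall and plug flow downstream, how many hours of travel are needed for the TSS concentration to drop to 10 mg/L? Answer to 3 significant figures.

Conservation of mass: C = (57000·27.00 + 14000·302.0) / 71000 = 5767000/71000 = 81.23 mg/L.
Half-life 23.2 h → k = ln 2 / 23.2 = 0.02988 h⁻¹ = 0.7170 d⁻¹.
81.23·exp(−k·t) = 10 → t = ln(81.23/10)/k = 252400 s = 70.11 h.

70.1 h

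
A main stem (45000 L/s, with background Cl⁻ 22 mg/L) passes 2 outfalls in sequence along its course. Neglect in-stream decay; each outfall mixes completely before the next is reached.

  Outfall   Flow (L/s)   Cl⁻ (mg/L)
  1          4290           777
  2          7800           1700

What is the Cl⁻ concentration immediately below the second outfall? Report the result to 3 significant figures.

Below outfall 1: Q → 49290 L/s, C = (45000·22.00 + 4290·777.0)/49290 = 87.71 mg/L.
Below outfall 2: Q → 57090 L/s, C = (49290·87.71 + 7800·1700)/57090 = 308.0 mg/L.

308 mg/L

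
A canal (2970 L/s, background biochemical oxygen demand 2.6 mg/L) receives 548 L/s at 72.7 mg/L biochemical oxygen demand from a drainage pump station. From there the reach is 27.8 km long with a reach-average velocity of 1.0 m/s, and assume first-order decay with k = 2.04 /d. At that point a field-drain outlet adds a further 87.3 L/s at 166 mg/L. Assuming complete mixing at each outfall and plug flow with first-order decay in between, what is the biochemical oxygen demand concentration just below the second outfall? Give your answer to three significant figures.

Mixed concentration C = ΣQC/ΣQ = (2970·2.600 + 548.0·72.70) / 3518 = 47560/3518 = 13.52 mg/L; combined flow 3518 L/s.
Travel time t = 27.8·1000 / 1.0 = 27800 s = 7.722 h.
After decay, C = 13.52 × e^(−kt) = 13.52 × 0.5187 = 7.013 mg/L.
At the second outfall, C = (3518·7.013 + 87.30·166.0) / (3518 + 87.30) = 10.86 mg/L.

10.9 mg/L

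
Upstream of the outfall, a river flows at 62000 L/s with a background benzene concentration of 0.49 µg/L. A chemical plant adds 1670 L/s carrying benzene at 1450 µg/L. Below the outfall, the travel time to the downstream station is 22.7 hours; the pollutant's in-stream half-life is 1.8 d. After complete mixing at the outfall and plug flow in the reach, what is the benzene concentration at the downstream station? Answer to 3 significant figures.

Mixed concentration C = ΣQC/ΣQ = (62000·0.4900 + 1670·1450) / 63670 = 2452000/63670 = 38.51 µg/L.
Half-life 1.8 d → k = ln 2 / 1.8 = 0.3851 d⁻¹.
Applying C = C₀e^(−kt): 38.51 × 0.6947 = 26.75 µg/L.

26.8 µg/L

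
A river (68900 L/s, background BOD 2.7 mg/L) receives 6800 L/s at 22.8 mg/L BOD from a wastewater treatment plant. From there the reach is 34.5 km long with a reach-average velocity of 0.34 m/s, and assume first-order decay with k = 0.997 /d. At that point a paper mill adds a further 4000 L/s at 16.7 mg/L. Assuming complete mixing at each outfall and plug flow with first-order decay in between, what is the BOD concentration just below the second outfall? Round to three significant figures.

Mass balance: C = (68900·2.700 + 6800·22.80) / 75700 = 341100/75700 = 4.506 mg/L; combined flow 75700 L/s.
Travel time t = 34.5·1000 / 0.34 = 101500 s = 28.19 h.
After decay, C = 4.506 × e^(−kt) = 4.506 × 0.3101 = 1.397 mg/L.
Second outfall: C = (75700·1.397 + 4000·16.70)/79700 = 2.165 mg/L.

2.17 mg/L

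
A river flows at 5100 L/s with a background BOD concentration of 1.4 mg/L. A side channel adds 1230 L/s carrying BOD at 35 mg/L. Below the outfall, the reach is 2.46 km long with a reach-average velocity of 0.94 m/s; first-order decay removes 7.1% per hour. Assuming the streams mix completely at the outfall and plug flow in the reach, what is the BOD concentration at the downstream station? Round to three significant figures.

Mass balance: C = (5100·1.400 + 1230·35.00) / 6330 = 50190/6330 = 7.929 mg/L.
Travel time t = 2.46·1000 / 0.94 = 2617 s = 0.7270 h.
7.1%/h lost → k = −ln(1 − 0.071) = 0.07365 h⁻¹.
After decay, C = 7.929 × e^(−kt) = 7.929 × 0.9479 = 7.516 mg/L.

7.52 mg/L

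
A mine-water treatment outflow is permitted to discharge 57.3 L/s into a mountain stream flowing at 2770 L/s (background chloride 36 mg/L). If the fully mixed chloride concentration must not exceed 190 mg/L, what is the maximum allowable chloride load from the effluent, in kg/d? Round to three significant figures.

Mass balance at the limit: 2770·36.00 + 57.30·Cₑ = 2827·190 → Cₑ = 7635 mg/L.
57.30 L/s = 0.05730 m³/s. Load = 0.05730 m³/s × 7635 g/m³ × 86 400 s/d = 37800 kg/d.

37800 kg/d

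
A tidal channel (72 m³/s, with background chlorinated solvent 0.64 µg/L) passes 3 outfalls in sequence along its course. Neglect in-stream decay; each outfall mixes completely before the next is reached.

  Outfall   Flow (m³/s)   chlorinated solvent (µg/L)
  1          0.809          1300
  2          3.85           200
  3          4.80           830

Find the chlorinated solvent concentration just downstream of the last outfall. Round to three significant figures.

71.8 µg/L

Below outfall 1: Q → 72.81 m³/s, C = (72.00·0.6400 + 0.8090·1300)/72.81 = 15.08 µg/L.
Below outfall 2: Q → 76.66 m³/s, C = (72.81·15.08 + 3.850·200.0)/76.66 = 24.36 µg/L.
Below outfall 3: Q → 81.46 m³/s, C = (76.66·24.36 + 4.800·830.0)/81.46 = 71.84 µg/L.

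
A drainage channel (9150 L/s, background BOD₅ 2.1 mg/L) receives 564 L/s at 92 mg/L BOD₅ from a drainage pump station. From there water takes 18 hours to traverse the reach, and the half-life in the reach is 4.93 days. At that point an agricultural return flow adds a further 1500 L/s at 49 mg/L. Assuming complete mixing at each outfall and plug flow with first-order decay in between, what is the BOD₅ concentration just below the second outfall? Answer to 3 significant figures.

After mixing, C = (9150·2.100 + 564.0·92.00) / 9714 = 71100/9714 = 7.320 mg/L; combined flow 9714 L/s.
Half-life 4.93 d → k = ln 2 / 4.93 = 0.1406 d⁻¹.
Decay over the reach: 7.320·exp(−kt) = 7.320·0.8999 = 6.587 mg/L.
Second outfall: C = (9714·6.587 + 1500·49.00)/11210 = 12.26 mg/L.

12.3 mg/L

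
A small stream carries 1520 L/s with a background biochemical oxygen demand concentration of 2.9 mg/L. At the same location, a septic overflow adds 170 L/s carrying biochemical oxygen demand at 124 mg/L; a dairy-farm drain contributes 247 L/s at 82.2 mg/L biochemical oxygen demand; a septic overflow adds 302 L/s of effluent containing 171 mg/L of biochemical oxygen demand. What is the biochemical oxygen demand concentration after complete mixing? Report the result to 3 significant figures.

Mass balance: C = (1520·2.900 + 170.0·124.0 + 247.0·82.20 + 302.0·171.0) / 2239 = 97430/2239 = 43.52 mg/L.

43.5 mg/L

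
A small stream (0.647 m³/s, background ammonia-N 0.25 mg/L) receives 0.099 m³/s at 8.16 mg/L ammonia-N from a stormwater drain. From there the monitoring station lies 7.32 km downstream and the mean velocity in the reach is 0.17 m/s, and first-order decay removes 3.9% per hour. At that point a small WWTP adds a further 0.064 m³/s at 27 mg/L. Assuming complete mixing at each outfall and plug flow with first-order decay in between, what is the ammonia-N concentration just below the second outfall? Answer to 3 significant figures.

2.88 mg/L

Conservation of mass: C = (0.6470·0.2500 + 0.09900·8.160) / 0.7460 = 0.9696/0.7460 = 1.300 mg/L; combined flow 0.7460 m³/s.
Travel time t = 7.32·1000 / 0.17 = 43060 s = 11.96 h.
3.9%/h lost → k = −ln(1 − 0.039) = 0.03978 h⁻¹.
First-order decay: C = 1.300·exp(−k·t) = 1.300·0.6214 = 0.8076 mg/L.
At the second outfall, C = (0.7460·0.8076 + 0.06400·27.00) / (0.7460 + 0.06400) = 2.877 mg/L.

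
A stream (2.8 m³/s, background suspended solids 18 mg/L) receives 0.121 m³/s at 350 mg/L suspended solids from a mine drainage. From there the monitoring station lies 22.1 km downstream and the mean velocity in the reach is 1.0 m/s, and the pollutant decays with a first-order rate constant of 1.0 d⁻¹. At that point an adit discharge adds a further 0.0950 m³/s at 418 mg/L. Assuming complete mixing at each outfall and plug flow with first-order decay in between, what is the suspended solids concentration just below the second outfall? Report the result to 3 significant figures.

After mixing, C = (2.800·18.00 + 0.1210·350.0) / 2.921 = 92.75/2.921 = 31.75 mg/L; combined flow 2.921 m³/s.
Travel time t = 22.1·1000 / 1.0 = 22100 s = 6.139 h.
First-order decay: C = 31.75·exp(−k·t) = 31.75·0.7743 = 24.59 mg/L.
Second outfall: C = (2.921·24.59 + 0.09500·418.0)/3.016 = 36.98 mg/L.

37.0 mg/L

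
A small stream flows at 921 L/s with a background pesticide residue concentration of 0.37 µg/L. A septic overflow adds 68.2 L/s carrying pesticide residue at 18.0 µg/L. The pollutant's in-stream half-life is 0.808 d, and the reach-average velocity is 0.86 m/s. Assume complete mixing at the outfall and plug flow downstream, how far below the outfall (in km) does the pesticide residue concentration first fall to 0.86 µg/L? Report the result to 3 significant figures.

53.0 km

Flow-weighted average: C = (921.0·0.3700 + 68.20·18.00) / 989.2 = 1568/989.2 = 1.585 µg/L.
Half-life 0.808 d → k = ln 2 / 0.808 = 0.8579 d⁻¹.
Set 1.585·exp(−k·t) = 0.86 → t = ln(1.585/0.86)/k = 61610 s = 17.11 h.
Distance = v·t = 0.86·61610 = 52980 m = 52.98 km.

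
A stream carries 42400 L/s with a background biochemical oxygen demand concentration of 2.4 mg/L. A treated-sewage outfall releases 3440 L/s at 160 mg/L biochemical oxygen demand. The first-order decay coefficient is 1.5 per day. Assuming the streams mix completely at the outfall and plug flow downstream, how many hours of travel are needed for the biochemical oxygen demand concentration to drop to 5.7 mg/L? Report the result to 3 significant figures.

Flow-weighted average: C = (42400·2.400 + 3440·160.0) / 45840 = 652200/45840 = 14.23 mg/L.
14.23·exp(−k·t) = 5.7 → t = ln(14.23/5.7)/k = 52680 s = 14.63 h.

14.6 h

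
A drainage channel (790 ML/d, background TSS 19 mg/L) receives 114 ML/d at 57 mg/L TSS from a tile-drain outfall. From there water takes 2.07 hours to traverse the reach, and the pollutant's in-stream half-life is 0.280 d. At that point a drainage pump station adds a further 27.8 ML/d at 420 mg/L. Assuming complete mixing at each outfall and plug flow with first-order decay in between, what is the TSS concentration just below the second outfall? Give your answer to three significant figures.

31.2 mg/L

After mixing, C = (790.0·19.00 + 114.0·57.00) / 904.0 = 21510/904.0 = 23.79 mg/L; combined flow 904.0 ML/d.
Half-life 0.280 d → k = ln 2 / 0.280 = 2.476 d⁻¹.
After decay, C = 23.79 × e^(−kt) = 23.79 × 0.8077 = 19.22 mg/L.
At the second outfall, C = (904.0·19.22 + 27.80·420.0) / (904.0 + 27.80) = 31.18 mg/L.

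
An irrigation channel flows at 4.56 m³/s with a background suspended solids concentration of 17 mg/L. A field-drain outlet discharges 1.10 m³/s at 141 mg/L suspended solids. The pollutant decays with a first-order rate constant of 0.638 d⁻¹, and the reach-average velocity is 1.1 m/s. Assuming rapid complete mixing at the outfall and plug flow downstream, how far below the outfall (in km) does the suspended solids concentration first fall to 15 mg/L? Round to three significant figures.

150 km

After mixing, C = (4.560·17.00 + 1.100·141.0) / 5.660 = 232.6/5.660 = 41.10 mg/L.
Set 41.10·exp(−k·t) = 15 → t = ln(41.10/15)/k = 136500 s = 37.92 h.
Distance = v·t = 1.1·136500 = 150100 m = 150.1 km.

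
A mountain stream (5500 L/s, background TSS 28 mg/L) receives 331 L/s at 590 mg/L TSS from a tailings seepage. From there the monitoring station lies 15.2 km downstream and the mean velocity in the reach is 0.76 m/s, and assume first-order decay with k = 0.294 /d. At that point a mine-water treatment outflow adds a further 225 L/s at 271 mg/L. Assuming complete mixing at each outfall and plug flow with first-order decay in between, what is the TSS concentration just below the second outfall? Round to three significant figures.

64.0 mg/L

Mass balance: C = (5500·28.00 + 331.0·590.0) / 5831 = 349300/5831 = 59.90 mg/L; combined flow 5831 L/s.
Travel time t = 15.2·1000 / 0.76 = 20000 s = 5.556 h.
First-order decay: C = 59.90·exp(−k·t) = 59.90·0.9342 = 55.96 mg/L.
At the second outfall, C = (5831·55.96 + 225.0·271.0) / (5831 + 225.0) = 63.95 mg/L.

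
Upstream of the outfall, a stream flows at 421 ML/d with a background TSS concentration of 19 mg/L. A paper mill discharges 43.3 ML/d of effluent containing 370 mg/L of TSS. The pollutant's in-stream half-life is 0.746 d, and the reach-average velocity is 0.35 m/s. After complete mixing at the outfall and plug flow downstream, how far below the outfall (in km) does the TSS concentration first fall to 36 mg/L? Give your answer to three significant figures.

11.8 km

Conservation of mass: C = (421.0·19.00 + 43.30·370.0) / 464.3 = 24020/464.3 = 51.73 mg/L.
Half-life 0.746 d → k = ln 2 / 0.746 = 0.9292 d⁻¹.
Set 51.73·exp(−k·t) = 36 → t = ln(51.73/36)/k = 33720 s = 9.366 h.
Distance = v·t = 0.35·33720 = 11800 m = 11.80 km.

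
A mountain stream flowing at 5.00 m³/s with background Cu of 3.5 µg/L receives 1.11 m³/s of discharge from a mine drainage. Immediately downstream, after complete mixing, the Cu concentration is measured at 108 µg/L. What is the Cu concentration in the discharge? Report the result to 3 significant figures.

Mass balance: 5.000·3.500 + 1.110·Cₑ = 6.110·108.0
→ Cₑ = (6.110·108.0 − 5.000·3.500) / 1.110 = 578.7 µg/L.

579 µg/L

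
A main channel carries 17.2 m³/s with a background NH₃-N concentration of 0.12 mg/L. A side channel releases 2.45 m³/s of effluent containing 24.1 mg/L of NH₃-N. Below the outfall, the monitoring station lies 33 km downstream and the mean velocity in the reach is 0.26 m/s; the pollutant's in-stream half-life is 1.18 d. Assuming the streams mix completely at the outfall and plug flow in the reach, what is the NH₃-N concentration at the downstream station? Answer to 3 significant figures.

Conservation of mass: C = (17.20·0.1200 + 2.450·24.10) / 19.65 = 61.11/19.65 = 3.110 mg/L.
Travel time t = 33·1000 / 0.26 = 126900 s = 35.26 h.
Half-life 1.18 d → k = ln 2 / 1.18 = 0.5874 d⁻¹.
First-order decay: C = 3.110·exp(−k·t) = 3.110·0.4219 = 1.312 mg/L.

1.31 mg/L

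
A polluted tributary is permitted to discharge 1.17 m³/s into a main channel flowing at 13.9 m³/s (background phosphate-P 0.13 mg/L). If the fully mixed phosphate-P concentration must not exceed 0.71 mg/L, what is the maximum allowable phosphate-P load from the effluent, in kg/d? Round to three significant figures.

Mass balance at the limit: 13.90·0.1300 + 1.170·Cₑ = 15.07·0.71 → Cₑ = 7.601 mg/L.
Load = 1.170 m³/s × 7.601 g/m³ × 86 400 s/d = 768.3 kg/d.

768 kg/d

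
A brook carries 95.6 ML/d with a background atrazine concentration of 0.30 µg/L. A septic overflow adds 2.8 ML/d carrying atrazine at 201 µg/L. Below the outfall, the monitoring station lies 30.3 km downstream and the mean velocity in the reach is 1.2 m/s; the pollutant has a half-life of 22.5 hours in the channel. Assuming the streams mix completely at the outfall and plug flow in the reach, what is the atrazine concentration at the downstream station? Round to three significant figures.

Mixed concentration C = ΣQC/ΣQ = (95.60·0.3000 + 2.800·201.0) / 98.40 = 591.5/98.40 = 6.011 µg/L.
Travel time t = 30.3·1000 / 1.2 = 25250 s = 7.014 h.
Half-life 22.5 h → k = ln 2 / 22.5 = 0.03081 h⁻¹ = 0.7394 d⁻¹.
Decay over the reach: 6.011·exp(−kt) = 6.011·0.8057 = 4.843 µg/L.

4.84 µg/L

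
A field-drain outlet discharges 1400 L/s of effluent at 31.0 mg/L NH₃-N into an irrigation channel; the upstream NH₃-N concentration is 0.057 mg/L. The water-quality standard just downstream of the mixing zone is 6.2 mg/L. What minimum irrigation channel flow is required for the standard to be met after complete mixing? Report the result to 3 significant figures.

Set C_mix = 6.2: (Q·0.05700 + 1400·31.00) / (Q + 1400) = 6.2
→ Q = 1400·(31.00 − 6.2)/(6.2 − 0.05700) = 5652 L/s.

5650 L/s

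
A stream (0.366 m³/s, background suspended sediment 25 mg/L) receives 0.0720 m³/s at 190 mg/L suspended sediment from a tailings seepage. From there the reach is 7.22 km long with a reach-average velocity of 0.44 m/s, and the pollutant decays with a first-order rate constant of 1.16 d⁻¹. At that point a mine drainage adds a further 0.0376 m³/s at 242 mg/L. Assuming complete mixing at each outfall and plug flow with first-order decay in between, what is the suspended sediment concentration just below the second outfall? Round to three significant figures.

Mass balance: C = (0.3660·25.00 + 0.07200·190.0) / 0.4380 = 22.83/0.4380 = 52.12 mg/L; combined flow 0.4380 m³/s.
Travel time t = 7.22·1000 / 0.44 = 16410 s = 4.558 h.
Decay over the reach: 52.12·exp(−kt) = 52.12·0.8023 = 41.82 mg/L.
At the second outfall, C = (0.4380·41.82 + 0.03760·242.0) / (0.4380 + 0.03760) = 57.64 mg/L.

57.6 mg/L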